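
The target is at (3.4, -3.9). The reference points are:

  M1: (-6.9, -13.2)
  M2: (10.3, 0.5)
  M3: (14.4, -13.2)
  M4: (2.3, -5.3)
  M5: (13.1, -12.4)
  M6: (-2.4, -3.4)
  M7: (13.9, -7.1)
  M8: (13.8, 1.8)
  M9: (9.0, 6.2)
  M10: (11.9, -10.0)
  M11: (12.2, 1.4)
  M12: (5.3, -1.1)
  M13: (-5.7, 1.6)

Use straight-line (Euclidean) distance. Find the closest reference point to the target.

M4

Distances from (3.4, -3.9):
M1: √((-10.3)² + (-9.3)²) = √(106.090 + 86.490) = 13.9
M2: √((6.9)² + (4.4)²) = √(47.610 + 19.360) = 8.2
M3: √((11.0)² + (-9.3)²) = √(121.000 + 86.490) = 14.4
M4: √((-1.1)² + (-1.4)²) = √(1.210 + 1.960) = 1.8
M5: √((9.7)² + (-8.5)²) = √(94.090 + 72.250) = 12.9
M6: √((-5.8)² + (0.5)²) = √(33.640 + 0.250) = 5.8
M7: √((10.5)² + (-3.2)²) = √(110.250 + 10.240) = 11.0
M8: √((10.4)² + (5.7)²) = √(108.160 + 32.490) = 11.9
M9: √((5.6)² + (10.1)²) = √(31.360 + 102.010) = 11.5
M10: √((8.5)² + (-6.1)²) = √(72.250 + 37.210) = 10.5
M11: √((8.8)² + (5.3)²) = √(77.440 + 28.090) = 10.3
M12: √((1.9)² + (2.8)²) = √(3.610 + 7.840) = 3.4
M13: √((-9.1)² + (5.5)²) = √(82.810 + 30.250) = 10.6
Minimum: M4 at 1.8.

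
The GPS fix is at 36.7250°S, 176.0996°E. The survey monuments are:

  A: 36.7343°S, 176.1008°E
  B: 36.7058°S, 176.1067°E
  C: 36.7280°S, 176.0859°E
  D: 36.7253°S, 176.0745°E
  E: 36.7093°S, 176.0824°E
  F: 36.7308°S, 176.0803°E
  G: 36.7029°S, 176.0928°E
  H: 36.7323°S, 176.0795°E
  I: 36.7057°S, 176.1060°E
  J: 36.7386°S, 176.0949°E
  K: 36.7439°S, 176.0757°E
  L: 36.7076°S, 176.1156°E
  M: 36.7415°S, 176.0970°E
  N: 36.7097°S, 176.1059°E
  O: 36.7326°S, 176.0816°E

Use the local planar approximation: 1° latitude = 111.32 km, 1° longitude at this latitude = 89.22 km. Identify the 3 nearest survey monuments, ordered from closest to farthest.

Distances from 36.7250°S, 176.0996°E:
A: 1.0408 km
B: 2.2292 km
C: 1.2671 km
D: 2.2397 km
E: 2.3258 km
F: 1.8390 km
G: 2.5339 km
H: 1.9689 km
I: 2.2231 km
J: 1.5710 km
K: 2.9956 km
L: 2.4062 km
M: 1.8514 km
N: 1.7935 km
O: 1.8152 km
Sorted: A (1.0408 km) < C (1.2671 km) < J (1.5710 km) < N (1.7935 km) < O (1.8152 km) < …

A, C, J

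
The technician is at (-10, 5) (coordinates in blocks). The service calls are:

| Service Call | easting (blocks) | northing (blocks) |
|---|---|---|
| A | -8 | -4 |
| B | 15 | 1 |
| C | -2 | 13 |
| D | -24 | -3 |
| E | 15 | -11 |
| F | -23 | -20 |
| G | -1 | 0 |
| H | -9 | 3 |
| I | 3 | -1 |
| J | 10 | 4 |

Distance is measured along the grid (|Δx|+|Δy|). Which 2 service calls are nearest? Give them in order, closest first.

Distances from (-10, 5):
A: |2| + |-9| = 2 + 9 = 11 blocks
B: |25| + |-4| = 25 + 4 = 29 blocks
C: |8| + |8| = 8 + 8 = 16 blocks
D: |-14| + |-8| = 14 + 8 = 22 blocks
E: |25| + |-16| = 25 + 16 = 41 blocks
F: |-13| + |-25| = 13 + 25 = 38 blocks
G: |9| + |-5| = 9 + 5 = 14 blocks
H: |1| + |-2| = 1 + 2 = 3 blocks
I: |13| + |-6| = 13 + 6 = 19 blocks
J: |20| + |-1| = 20 + 1 = 21 blocks
Sorted: H (3 blocks) < A (11 blocks) < G (14 blocks) < C (16 blocks) < …

H, A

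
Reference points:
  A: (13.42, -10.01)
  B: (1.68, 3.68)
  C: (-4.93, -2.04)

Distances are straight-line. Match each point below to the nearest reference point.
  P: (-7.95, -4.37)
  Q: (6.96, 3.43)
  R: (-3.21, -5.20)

P→C; Q→B; R→C

P at (-7.95, -4.37):
  A: √((21.37)² + (-5.64)²) = √(456.6769 + 31.8096) = 22.10
  B: √((9.63)² + (8.05)²) = √(92.7369 + 64.8025) = 12.55
  C: √((3.02)² + (2.33)²) = √(9.1204 + 5.4289) = 3.81
  → nearest: C (3.81)
Q at (6.96, 3.43):
  A: √((6.46)² + (-13.44)²) = √(41.7316 + 180.6336) = 14.91
  B: √((-5.28)² + (0.25)²) = √(27.8784 + 0.0625) = 5.29
  C: √((-11.89)² + (-5.47)²) = √(141.3721 + 29.9209) = 13.09
  → nearest: B (5.29)
R at (-3.21, -5.20):
  A: √((16.63)² + (-4.81)²) = √(276.5569 + 23.1361) = 17.31
  B: √((4.89)² + (8.88)²) = √(23.9121 + 78.8544) = 10.14
  C: √((-1.72)² + (3.16)²) = √(2.9584 + 9.9856) = 3.60
  → nearest: C (3.60)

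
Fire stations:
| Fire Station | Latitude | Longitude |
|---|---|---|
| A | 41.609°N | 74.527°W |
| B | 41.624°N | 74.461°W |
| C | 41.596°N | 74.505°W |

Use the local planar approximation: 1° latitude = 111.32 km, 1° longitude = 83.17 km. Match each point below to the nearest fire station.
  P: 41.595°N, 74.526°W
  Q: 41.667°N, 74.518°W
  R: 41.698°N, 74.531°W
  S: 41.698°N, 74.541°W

P at 41.595°N, 74.526°W:
  A: √((0.014·111.32)² + (-0.001·83.17)²) = √(2.42886 + 0.00692) = 1.561 km
  B: √((0.029·111.32)² + (0.065·83.17)²) = √(10.42179 + 29.22538) = 6.297 km
  C: √((0.001·111.32)² + (0.021·83.17)²) = √(0.01239 + 3.05051) = 1.750 km
  → nearest: A (1.561 km)
Q at 41.667°N, 74.518°W:
  A: √((-0.058·111.32)² + (-0.009·83.17)²) = √(41.68717 + 0.56030) = 6.500 km
  B: √((-0.043·111.32)² + (0.057·83.17)²) = √(22.91307 + 22.47414) = 6.737 km
  C: √((-0.071·111.32)² + (0.013·83.17)²) = √(62.46879 + 1.16902) = 7.977 km
  → nearest: A (6.500 km)
R at 41.698°N, 74.531°W:
  A: √((-0.089·111.32)² + (0.004·83.17)²) = √(98.15816 + 0.11068) = 9.913 km
  B: √((-0.074·111.32)² + (0.070·83.17)²) = √(67.85937 + 33.89452) = 10.087 km
  C: √((-0.102·111.32)² + (0.026·83.17)²) = √(128.92785 + 4.67606) = 11.559 km
  → nearest: A (9.913 km)
S at 41.698°N, 74.541°W:
  A: √((-0.089·111.32)² + (0.014·83.17)²) = √(98.15816 + 1.35578) = 9.976 km
  B: √((-0.074·111.32)² + (0.080·83.17)²) = √(67.85937 + 44.27039) = 10.589 km
  C: √((-0.102·111.32)² + (0.036·83.17)²) = √(128.92785 + 8.96475) = 11.743 km
  → nearest: A (9.976 km)

P→A; Q→A; R→A; S→A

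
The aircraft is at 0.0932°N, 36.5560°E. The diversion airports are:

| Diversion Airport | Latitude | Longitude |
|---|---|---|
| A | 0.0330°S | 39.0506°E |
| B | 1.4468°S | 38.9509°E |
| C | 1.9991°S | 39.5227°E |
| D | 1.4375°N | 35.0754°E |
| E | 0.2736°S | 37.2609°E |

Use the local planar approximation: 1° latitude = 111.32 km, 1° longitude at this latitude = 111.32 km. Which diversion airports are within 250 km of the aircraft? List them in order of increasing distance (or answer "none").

Distances from 0.0932°N, 36.5560°E:
A: √((-0.1262·111.32)² + (2.4946·111.32)²) = √(197.362712 + 77116.663510) = 278.0540 km
B: √((-1.5400·111.32)² + (2.3949·111.32)²) = √(29389.204916 + 71075.702898) = 316.9620 km
C: √((-2.0923·111.32)² + (2.9667·111.32)²) = √(54249.320829 + 109067.073071) = 404.1242 km
D: √((1.3443·111.32)² + (-1.4806·111.32)²) = √(22394.367073 + 27165.761619) = 222.6210 km
E: √((-0.3668·111.32)² + (0.7049·111.32)²) = √(1667.266597 + 6157.457408) = 88.4575 km
Threshold 250 km: E (88.4575 km), D (222.6210 km) are within range.

E, D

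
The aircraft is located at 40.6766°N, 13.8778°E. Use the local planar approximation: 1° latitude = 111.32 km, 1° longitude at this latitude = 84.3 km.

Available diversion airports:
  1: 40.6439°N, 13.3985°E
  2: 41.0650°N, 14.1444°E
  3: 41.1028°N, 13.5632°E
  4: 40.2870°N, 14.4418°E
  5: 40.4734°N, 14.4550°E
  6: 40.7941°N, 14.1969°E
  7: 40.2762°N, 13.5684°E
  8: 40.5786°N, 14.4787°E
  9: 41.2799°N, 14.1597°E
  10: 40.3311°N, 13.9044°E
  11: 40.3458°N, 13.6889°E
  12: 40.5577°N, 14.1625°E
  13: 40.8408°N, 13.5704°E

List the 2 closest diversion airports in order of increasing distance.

12, 6

Distances from 40.6766°N, 13.8778°E:
1: 40.5686 km
2: 48.7289 km
3: 54.3538 km
4: 64.3547 km
5: 53.6588 km
6: 29.9116 km
7: 51.6430 km
8: 51.8173 km
9: 71.2398 km
10: 38.5264 km
11: 40.1203 km
12: 27.4080 km
13: 31.7118 km
Sorted: 12 (27.4080 km) < 6 (29.9116 km) < 13 (31.7118 km) < 10 (38.5264 km) < …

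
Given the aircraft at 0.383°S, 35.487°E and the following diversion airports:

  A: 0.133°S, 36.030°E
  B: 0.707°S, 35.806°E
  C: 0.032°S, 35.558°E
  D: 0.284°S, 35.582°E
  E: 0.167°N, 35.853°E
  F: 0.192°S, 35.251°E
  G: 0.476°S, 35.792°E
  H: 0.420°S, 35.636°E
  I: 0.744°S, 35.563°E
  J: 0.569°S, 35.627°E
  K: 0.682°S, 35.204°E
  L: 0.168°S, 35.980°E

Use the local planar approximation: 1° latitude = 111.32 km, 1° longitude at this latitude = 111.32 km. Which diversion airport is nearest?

Distances from 0.383°S, 35.487°E:
A: √((0.250·111.32)² + (0.543·111.32)²) = √(774.50890 + 3653.81079) = 66.546 km
B: √((-0.324·111.32)² + (0.319·111.32)²) = √(1300.87754 + 1261.03680) = 50.615 km
C: √((0.351·111.32)² + (0.071·111.32)²) = √(1526.72434 + 62.46879) = 39.865 km
D: √((0.099·111.32)² + (0.095·111.32)²) = √(121.45539 + 111.83909) = 15.274 km
E: √((0.550·111.32)² + (0.366·111.32)²) = √(3748.62308 + 1660.00183) = 73.543 km
F: √((0.191·111.32)² + (-0.236·111.32)²) = √(452.07775 + 690.19276) = 33.797 km
G: √((-0.093·111.32)² + (0.305·111.32)²) = √(107.17964 + 1152.77905) = 35.496 km
H: √((-0.037·111.32)² + (0.149·111.32)²) = √(16.96484 + 275.11795) = 17.090 km
I: √((-0.361·111.32)² + (0.076·111.32)²) = √(1614.95639 + 71.57701) = 41.067 km
J: √((-0.186·111.32)² + (0.140·111.32)²) = √(428.71856 + 242.88599) = 25.915 km
K: √((-0.299·111.32)² + (-0.283·111.32)²) = √(1107.86992 + 992.47429) = 45.830 km
L: √((0.215·111.32)² + (0.493·111.32)²) = √(572.82678 + 3011.89782) = 59.873 km
Minimum: D at 15.274 km.

D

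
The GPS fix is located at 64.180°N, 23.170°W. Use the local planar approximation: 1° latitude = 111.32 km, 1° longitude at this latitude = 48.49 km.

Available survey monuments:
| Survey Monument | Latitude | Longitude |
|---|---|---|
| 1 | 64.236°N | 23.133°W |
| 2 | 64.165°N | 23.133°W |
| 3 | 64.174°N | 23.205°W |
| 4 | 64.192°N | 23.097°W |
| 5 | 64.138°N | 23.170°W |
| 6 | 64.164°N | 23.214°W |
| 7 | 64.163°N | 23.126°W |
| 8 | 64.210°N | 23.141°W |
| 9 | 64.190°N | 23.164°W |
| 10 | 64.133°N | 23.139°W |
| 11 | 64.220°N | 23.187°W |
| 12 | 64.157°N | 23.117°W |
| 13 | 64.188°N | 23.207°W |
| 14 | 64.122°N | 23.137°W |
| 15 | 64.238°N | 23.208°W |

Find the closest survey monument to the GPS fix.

9

Distances from 64.180°N, 23.170°W:
1: √((0.056·111.32)² + (0.037·48.49)²) = √(38.86176 + 3.21890) = 6.487 km
2: √((-0.015·111.32)² + (0.037·48.49)²) = √(2.78823 + 3.21890) = 2.451 km
3: √((-0.006·111.32)² + (-0.035·48.49)²) = √(0.44612 + 2.88032) = 1.824 km
4: √((0.012·111.32)² + (0.073·48.49)²) = √(1.78447 + 12.52997) = 3.783 km
5: √((-0.042·111.32)² + (0.000·48.49)²) = √(21.85974 + 0.00000) = 4.675 km
6: √((-0.016·111.32)² + (-0.044·48.49)²) = √(3.17239 + 4.55208) = 2.779 km
7: √((-0.017·111.32)² + (0.044·48.49)²) = √(3.58133 + 4.55208) = 2.852 km
8: √((0.030·111.32)² + (0.029·48.49)²) = √(11.15293 + 1.97743) = 3.624 km
9: √((0.010·111.32)² + (0.006·48.49)²) = √(1.23921 + 0.08465) = 1.151 km
10: √((-0.047·111.32)² + (0.031·48.49)²) = √(27.37424 + 2.25958) = 5.444 km
11: √((0.040·111.32)² + (-0.017·48.49)²) = √(19.82743 + 0.67952) = 4.528 km
12: √((-0.023·111.32)² + (0.053·48.49)²) = √(6.55544 + 6.60475) = 3.628 km
13: √((0.008·111.32)² + (-0.037·48.49)²) = √(0.79310 + 3.21890) = 2.003 km
14: √((-0.058·111.32)² + (0.033·48.49)²) = √(41.68717 + 2.56054) = 6.652 km
15: √((0.058·111.32)² + (-0.038·48.49)²) = √(41.68717 + 3.39525) = 6.714 km
Minimum: 9 at 1.151 km.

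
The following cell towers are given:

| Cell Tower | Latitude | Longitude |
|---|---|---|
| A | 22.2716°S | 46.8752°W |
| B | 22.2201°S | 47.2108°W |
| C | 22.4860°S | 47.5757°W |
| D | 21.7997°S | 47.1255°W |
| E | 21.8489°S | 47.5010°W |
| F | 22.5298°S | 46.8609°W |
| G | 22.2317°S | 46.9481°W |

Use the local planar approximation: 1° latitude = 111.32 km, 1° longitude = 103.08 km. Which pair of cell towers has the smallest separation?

A and G

Pairwise distances:
A–B: 35.0655 km
A–C: 76.0497 km
A–D: 58.5260 km
A–E: 79.8460 km
A–F: 28.7806 km
A–G: 8.7291 km
B–C: 47.8640 km
B–D: 47.6178 km
B–E: 51.0132 km
B–F: 49.8945 km
B–G: 27.1099 km
C–D: 89.3889 km
C–E: 71.3388 km
C–F: 73.8427 km
C–G: 70.6156 km
D–E: 39.0921 km
D–F: 85.7293 km
D–G: 51.4496 km
E–F: 100.4931 km
E–G: 71.1624 km
F–G: 34.3803 km
Closest pair: A–G at 8.7291 km.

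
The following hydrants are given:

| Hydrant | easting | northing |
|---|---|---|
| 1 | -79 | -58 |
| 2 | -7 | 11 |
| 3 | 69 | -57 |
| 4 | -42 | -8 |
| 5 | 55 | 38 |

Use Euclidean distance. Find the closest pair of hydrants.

Pairwise distances:
1–2: 99.7
1–3: 148.0
1–4: 62.2
1–5: 164.8
2–3: 102.0
2–4: 39.8
2–5: 67.6
3–4: 121.3
3–5: 96.0
4–5: 107.4
Closest pair: 2–4 at 39.8.

2 and 4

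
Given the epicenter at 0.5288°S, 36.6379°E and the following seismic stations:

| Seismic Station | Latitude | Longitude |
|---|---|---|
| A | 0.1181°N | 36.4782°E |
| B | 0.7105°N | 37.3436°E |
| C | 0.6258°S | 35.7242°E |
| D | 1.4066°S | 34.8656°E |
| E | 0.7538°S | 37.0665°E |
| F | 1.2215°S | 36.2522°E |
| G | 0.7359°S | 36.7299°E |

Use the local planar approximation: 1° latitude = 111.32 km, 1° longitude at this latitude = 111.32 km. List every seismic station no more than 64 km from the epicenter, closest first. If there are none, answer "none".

G, E

Distances from 0.5288°S, 36.6379°E:
A: √((0.6469·111.32)² + (-0.1597·111.32)²) = √(5185.858919 + 316.050315) = 74.1749 km
B: √((1.2393·111.32)² + (0.7057·111.32)²) = √(19032.651467 + 6171.441693) = 158.7580 km
C: √((-0.0970·111.32)² + (-0.9137·111.32)²) = √(116.597668 + 10345.551457) = 102.2846 km
D: √((-0.8778·111.32)² + (-1.7723·111.32)²) = √(9548.552677 + 38924.305303) = 220.1655 km
E: √((-0.2250·111.32)² + (0.4286·111.32)²) = √(627.352209 + 2276.411279) = 53.8866 km
F: √((-0.6927·111.32)² + (-0.3857·111.32)²) = √(5946.162458 + 1843.510744) = 88.2591 km
G: √((-0.2071·111.32)² + (0.0920·111.32)²) = √(531.504068 + 104.887093) = 25.2268 km
Threshold 64 km: G (25.2268 km), E (53.8866 km) are within range.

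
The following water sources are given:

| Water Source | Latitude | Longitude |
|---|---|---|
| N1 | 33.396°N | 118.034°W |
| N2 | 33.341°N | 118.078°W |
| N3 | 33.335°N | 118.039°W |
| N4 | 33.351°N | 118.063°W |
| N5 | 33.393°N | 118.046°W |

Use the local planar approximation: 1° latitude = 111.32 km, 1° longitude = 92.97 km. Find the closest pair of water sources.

Pairwise distances:
N1–N2: 7.363 km
N1–N3: 6.806 km
N1–N4: 5.689 km
N1–N5: 1.165 km
N2–N3: 3.687 km
N2–N4: 1.784 km
N2–N5: 6.508 km
N3–N4: 2.855 km
N3–N5: 6.489 km
N4–N5: 4.935 km
Closest pair: N1–N5 at 1.165 km.

N1 and N5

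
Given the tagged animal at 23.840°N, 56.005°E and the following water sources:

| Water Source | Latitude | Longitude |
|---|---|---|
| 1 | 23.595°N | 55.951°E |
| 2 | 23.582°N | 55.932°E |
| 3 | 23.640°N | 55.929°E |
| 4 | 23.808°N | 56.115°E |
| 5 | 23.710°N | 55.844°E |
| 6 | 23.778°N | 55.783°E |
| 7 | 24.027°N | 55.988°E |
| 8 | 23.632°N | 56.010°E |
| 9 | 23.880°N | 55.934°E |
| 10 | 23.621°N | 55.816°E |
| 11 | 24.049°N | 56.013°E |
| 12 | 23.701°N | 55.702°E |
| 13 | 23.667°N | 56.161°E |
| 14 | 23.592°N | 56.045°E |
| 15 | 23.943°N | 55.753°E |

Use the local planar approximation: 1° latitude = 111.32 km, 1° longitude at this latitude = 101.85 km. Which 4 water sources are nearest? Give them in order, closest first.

9, 4, 7, 5

Distances from 23.840°N, 56.005°E:
1: √((-0.245·111.32)² + (-0.054·101.85)²) = √(743.83835 + 30.24890) = 27.822 km
2: √((-0.258·111.32)² + (-0.073·101.85)²) = √(824.87057 + 55.27997) = 29.667 km
3: √((-0.200·111.32)² + (-0.076·101.85)²) = √(495.68570 + 59.91689) = 23.571 km
4: √((-0.032·111.32)² + (0.110·101.85)²) = √(12.68955 + 125.51841) = 11.756 km
5: √((-0.130·111.32)² + (-0.161·101.85)²) = √(209.42721 + 268.88948) = 21.870 km
6: √((-0.062·111.32)² + (-0.222·101.85)²) = √(47.63540 + 511.24375) = 23.641 km
7: √((0.187·111.32)² + (-0.017·101.85)²) = √(433.34083 + 2.99792) = 20.889 km
8: √((-0.208·111.32)² + (0.005·101.85)²) = √(536.13365 + 0.25934) = 23.160 km
9: √((0.040·111.32)² + (-0.071·101.85)²) = √(19.82743 + 52.29242) = 8.492 km
10: √((-0.219·111.32)² + (-0.189·101.85)²) = √(594.33954 + 370.54903) = 31.063 km
11: √((0.209·111.32)² + (0.008·101.85)²) = √(541.30117 + 0.66390) = 23.280 km
12: √((-0.139·111.32)² + (-0.303·101.85)²) = √(239.42858 + 952.37355) = 34.522 km
13: √((-0.173·111.32)² + (0.156·101.85)²) = √(370.88443 + 252.44761) = 24.967 km
14: √((-0.248·111.32)² + (0.040·101.85)²) = √(762.16633 + 16.59748) = 27.906 km
15: √((0.103·111.32)² + (-0.252·101.85)²) = √(131.46824 + 658.75382) = 28.111 km
Sorted: 9 (8.492 km) < 4 (11.756 km) < 7 (20.889 km) < 5 (21.870 km) < 8 (23.160 km) < 11 (23.280 km) < …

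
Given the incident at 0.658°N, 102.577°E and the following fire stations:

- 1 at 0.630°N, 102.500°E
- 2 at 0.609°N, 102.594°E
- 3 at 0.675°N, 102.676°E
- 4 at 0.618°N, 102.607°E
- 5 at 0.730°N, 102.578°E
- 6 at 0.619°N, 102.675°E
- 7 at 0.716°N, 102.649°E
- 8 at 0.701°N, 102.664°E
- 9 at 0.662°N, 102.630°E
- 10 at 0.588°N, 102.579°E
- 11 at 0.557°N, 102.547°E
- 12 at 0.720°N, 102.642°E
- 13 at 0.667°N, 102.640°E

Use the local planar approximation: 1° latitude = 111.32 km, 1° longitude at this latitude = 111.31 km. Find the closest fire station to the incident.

Distances from 0.658°N, 102.577°E:
1: √((-0.028·111.32)² + (-0.077·111.31)²) = √(9.71544 + 73.45981) = 9.120 km
2: √((-0.049·111.32)² + (0.017·111.31)²) = √(29.75353 + 3.58069) = 5.774 km
3: √((0.017·111.32)² + (0.099·111.31)²) = √(3.58133 + 121.43357) = 11.181 km
4: √((-0.040·111.32)² + (0.030·111.31)²) = √(19.82743 + 11.15092) = 5.566 km
5: √((0.072·111.32)² + (0.001·111.31)²) = √(64.24087 + 0.01239) = 8.016 km
6: √((-0.039·111.32)² + (0.098·111.31)²) = √(18.84845 + 118.99275) = 11.741 km
7: √((0.058·111.32)² + (0.072·111.31)²) = √(41.68717 + 64.22933) = 10.292 km
8: √((0.043·111.32)² + (0.087·111.31)²) = √(22.91307 + 93.77927) = 10.802 km
9: √((0.004·111.32)² + (0.053·111.31)²) = √(0.19827 + 34.80327) = 5.916 km
10: √((-0.070·111.32)² + (0.002·111.31)²) = √(60.72150 + 0.04956) = 7.796 km
11: √((-0.101·111.32)² + (-0.030·111.31)²) = √(126.41224 + 11.15092) = 11.729 km
12: √((0.062·111.32)² + (0.065·111.31)²) = √(47.63540 + 52.34740) = 9.999 km
13: √((0.009·111.32)² + (0.063·111.31)²) = √(1.00376 + 49.17558) = 7.084 km
Minimum: 4 at 5.566 km.

4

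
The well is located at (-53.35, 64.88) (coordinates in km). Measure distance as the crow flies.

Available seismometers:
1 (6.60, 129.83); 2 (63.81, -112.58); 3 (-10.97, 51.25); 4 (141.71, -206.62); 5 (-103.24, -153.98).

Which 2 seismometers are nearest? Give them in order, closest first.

Distances from (-53.35, 64.88):
1: √((59.95)² + (64.95)²) = √(3594.0025 + 4218.5025) = 88.39 km
2: √((117.16)² + (-177.46)²) = √(13726.4656 + 31492.0516) = 212.65 km
3: √((42.38)² + (-13.63)²) = √(1796.0644 + 185.7769) = 44.52 km
4: √((195.06)² + (-271.50)²) = √(38048.4036 + 73712.2500) = 334.31 km
5: √((-49.89)² + (-218.86)²) = √(2489.0121 + 47899.6996) = 224.47 km
Sorted: 3 (44.52 km) < 1 (88.39 km) < 2 (212.65 km) < 5 (224.47 km) < …

3, 1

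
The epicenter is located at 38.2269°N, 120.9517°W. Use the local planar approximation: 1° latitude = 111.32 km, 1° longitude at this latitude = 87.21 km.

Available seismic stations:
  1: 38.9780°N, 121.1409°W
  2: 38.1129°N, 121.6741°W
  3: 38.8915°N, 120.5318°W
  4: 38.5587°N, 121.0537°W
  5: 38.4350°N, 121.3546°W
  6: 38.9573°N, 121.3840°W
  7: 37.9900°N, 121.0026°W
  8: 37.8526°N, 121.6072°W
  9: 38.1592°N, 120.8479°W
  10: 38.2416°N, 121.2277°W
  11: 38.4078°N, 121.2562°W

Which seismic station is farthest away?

Distances from 38.2269°N, 120.9517°W:
1: √((0.7511·111.32)² + (-0.1892·87.21)²) = √(6991.042129 + 272.254356) = 85.2250 km
2: √((-0.1140·111.32)² + (-0.7224·87.21)²) = √(161.048283 + 3969.063504) = 64.2659 km
3: √((0.6646·111.32)² + (0.4199·87.21)²) = √(5473.524536 + 1340.986242) = 82.5501 km
4: √((0.3318·111.32)² + (-0.1020·87.21)²) = √(1364.266323 + 79.128497) = 37.9920 km
5: √((0.2081·111.32)² + (-0.4029·87.21)²) = √(536.649286 + 1234.602374) = 42.0862 km
6: √((0.7304·111.32)² + (-0.4323·87.21)²) = √(6611.011679 + 1421.356579) = 89.6235 km
7: √((-0.2369·111.32)² + (-0.0509·87.21)²) = √(695.466983 + 19.704623) = 26.7427 km
8: √((-0.3743·111.32)² + (-0.6555·87.21)²) = √(1736.145222 + 3267.969277) = 70.7398 km
9: √((-0.0677·111.32)² + (0.1038·87.21)²) = √(56.796782 + 81.945910) = 11.7789 km
10: √((0.0147·111.32)² + (-0.2760·87.21)²) = √(2.677818 + 579.362974) = 24.1255 km
11: √((0.1809·111.32)² + (-0.3045·87.21)²) = √(405.530506 + 705.191659) = 33.3275 km
Maximum: 6 at 89.6235 km.

6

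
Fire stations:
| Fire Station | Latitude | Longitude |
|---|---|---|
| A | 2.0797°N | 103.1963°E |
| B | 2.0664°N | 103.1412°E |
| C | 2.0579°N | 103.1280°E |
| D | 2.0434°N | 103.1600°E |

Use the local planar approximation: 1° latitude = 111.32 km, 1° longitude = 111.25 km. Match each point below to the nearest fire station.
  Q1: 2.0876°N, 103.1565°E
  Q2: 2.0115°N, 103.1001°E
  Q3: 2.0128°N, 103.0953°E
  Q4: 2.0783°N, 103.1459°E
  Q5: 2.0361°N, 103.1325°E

Q1→B; Q2→C; Q3→C; Q4→B; Q5→C

Q1 at 2.0876°N, 103.1565°E:
  A: √((-0.0079·111.32)² + (0.0398·111.25)²) = √(0.773394 + 19.604970) = 4.5142 km
  B: √((-0.0212·111.32)² + (-0.0153·111.25)²) = √(5.569524 + 2.897230) = 2.9098 km
  C: √((-0.0297·111.32)² + (-0.0285·111.25)²) = √(10.930985 + 10.052863) = 4.5808 km
  D: √((-0.0442·111.32)² + (0.0035·111.25)²) = √(24.209785 + 0.151613) = 4.9357 km
  → nearest: B (2.9098 km)
Q2 at 2.0115°N, 103.1001°E:
  A: √((0.0682·111.32)² + (0.0962·111.25)²) = √(57.638828 + 114.538155) = 13.1216 km
  B: √((0.0549·111.32)² + (0.0411·111.25)²) = √(37.350041 + 20.906613) = 7.6326 km
  C: √((0.0464·111.32)² + (0.0279·111.25)²) = √(26.679787 + 9.634040) = 6.0261 km
  D: √((0.0319·111.32)² + (0.0599·111.25)²) = √(12.610368 + 44.407230) = 7.5510 km
  → nearest: C (6.0261 km)
Q3 at 2.0128°N, 103.0953°E:
  A: √((0.0669·111.32)² + (0.1010·111.25)²) = √(55.462396 + 126.253314) = 13.4802 km
  B: √((0.0536·111.32)² + (0.0459·111.25)²) = √(35.602129 + 26.075066) = 7.8535 km
  C: √((0.0451·111.32)² + (0.0327·111.25)²) = √(25.205742 + 13.234135) = 6.2000 km
  D: √((0.0306·111.32)² + (0.0647·111.25)²) = √(11.603506 + 51.809405) = 7.9632 km
  → nearest: C (6.2000 km)
Q4 at 2.0783°N, 103.1459°E:
  A: √((0.0014·111.32)² + (0.0504·111.25)²) = √(0.024289 + 31.438449) = 5.6092 km
  B: √((-0.0119·111.32)² + (-0.0047·111.25)²) = √(1.754851 + 0.273398) = 1.4242 km
  C: √((-0.0204·111.32)² + (-0.0179·111.25)²) = √(5.157114 + 3.965574) = 3.0204 km
  D: √((-0.0349·111.32)² + (0.0141·111.25)²) = √(15.093753 + 2.460584) = 4.1898 km
  → nearest: B (1.4242 km)
Q5 at 2.0361°N, 103.1325°E:
  A: √((0.0436·111.32)² + (0.0638·111.25)²) = √(23.556967 + 50.378055) = 8.5985 km
  B: √((0.0303·111.32)² + (0.0087·111.25)²) = √(11.377102 + 0.936782) = 3.5091 km
  C: √((0.0218·111.32)² + (-0.0045·111.25)²) = √(5.889242 + 0.250625) = 2.4779 km
  D: √((0.0073·111.32)² + (0.0275·111.25)²) = √(0.660377 + 9.359775) = 3.1655 km
  → nearest: C (2.4779 km)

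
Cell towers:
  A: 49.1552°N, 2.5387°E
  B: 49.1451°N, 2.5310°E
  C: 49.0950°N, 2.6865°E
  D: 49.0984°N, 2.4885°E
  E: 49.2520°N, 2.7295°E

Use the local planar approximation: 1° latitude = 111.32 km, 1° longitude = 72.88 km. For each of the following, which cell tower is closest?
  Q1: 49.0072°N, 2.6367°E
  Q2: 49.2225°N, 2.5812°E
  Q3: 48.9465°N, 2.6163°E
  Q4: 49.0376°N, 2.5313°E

Q1→C; Q2→A; Q3→C; Q4→D

Q1 at 49.0072°N, 2.6367°E:
  A: √((0.1480·111.32)² + (-0.0980·72.88)²) = √(271.437487 + 51.011592) = 17.9569 km
  B: √((0.1379·111.32)² + (-0.1057·72.88)²) = √(235.654061 + 59.342618) = 17.1755 km
  C: √((0.0878·111.32)² + (0.0498·72.88)²) = √(95.529043 + 13.172719) = 10.4260 km
  D: √((0.0912·111.32)² + (-0.1482·72.88)²) = √(103.070901 + 116.657626) = 14.8232 km
  E: √((0.2448·111.32)² + (0.0928·72.88)²) = √(742.624413 + 45.741740) = 28.0779 km
  → nearest: C (10.4260 km)
Q2 at 49.2225°N, 2.5812°E:
  A: √((-0.0673·111.32)² + (-0.0425·72.88)²) = √(56.127607 + 9.593887) = 8.1069 km
  B: √((-0.0774·111.32)² + (-0.0502·72.88)²) = √(74.238351 + 13.385178) = 9.3607 km
  C: √((-0.1275·111.32)² + (0.1053·72.88)²) = √(201.449765 + 58.894328) = 16.1352 km
  D: √((-0.1241·111.32)² + (-0.0927·72.88)²) = √(190.849031 + 45.643212) = 15.3783 km
  E: √((0.0295·111.32)² + (0.1483·72.88)²) = √(10.784262 + 116.815112) = 11.2960 km
  → nearest: A (8.1069 km)
Q3 at 48.9465°N, 2.6163°E:
  A: √((0.2087·111.32)² + (-0.0776·72.88)²) = √(539.748313 + 31.984545) = 23.9109 km
  B: √((0.1986·111.32)² + (-0.0853·72.88)²) = √(488.770385 + 38.646911) = 22.9656 km
  C: √((0.1485·111.32)² + (0.0702·72.88)²) = √(273.274622 + 26.175257) = 17.3046 km
  D: √((0.1519·111.32)² + (-0.1278·72.88)²) = √(285.931461 + 86.751788) = 19.3050 km
  E: √((0.3055·111.32)² + (0.1132·72.88)²) = √(1156.561748 + 68.062764) = 34.9946 km
  → nearest: C (17.3046 km)
Q4 at 49.0376°N, 2.5313°E:
  A: √((0.1176·111.32)² + (0.0074·72.88)²) = √(171.380355 + 0.290857) = 13.1023 km
  B: √((0.1075·111.32)² + (-0.0003·72.88)²) = √(143.206696 + 0.000478) = 11.9669 km
  C: √((0.0574·111.32)² + (0.1552·72.88)²) = √(40.829135 + 127.938178) = 12.9910 km
  D: √((0.0608·111.32)² + (-0.0428·72.88)²) = √(45.809289 + 9.729808) = 7.4525 km
  E: √((0.2144·111.32)² + (0.1982·72.88)²) = √(569.634071 + 208.652709) = 27.8978 km
  → nearest: D (7.4525 km)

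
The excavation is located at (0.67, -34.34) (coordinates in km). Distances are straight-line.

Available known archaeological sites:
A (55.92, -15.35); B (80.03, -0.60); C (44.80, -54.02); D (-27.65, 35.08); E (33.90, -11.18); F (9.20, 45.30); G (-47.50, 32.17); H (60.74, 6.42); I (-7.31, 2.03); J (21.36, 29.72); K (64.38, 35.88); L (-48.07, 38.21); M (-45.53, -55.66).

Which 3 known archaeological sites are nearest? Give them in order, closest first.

Distances from (0.67, -34.34):
A: √((55.25)² + (18.99)²) = √(3052.5625 + 360.6201) = 58.42 km
B: √((79.36)² + (33.74)²) = √(6298.0096 + 1138.3876) = 86.23 km
C: √((44.13)² + (-19.68)²) = √(1947.4569 + 387.3024) = 48.32 km
D: √((-28.32)² + (69.42)²) = √(802.0224 + 4819.1364) = 74.97 km
E: √((33.23)² + (23.16)²) = √(1104.2329 + 536.3856) = 40.50 km
F: √((8.53)² + (79.64)²) = √(72.7609 + 6342.5296) = 80.10 km
G: √((-48.17)² + (66.51)²) = √(2320.3489 + 4423.5801) = 82.12 km
H: √((60.07)² + (40.76)²) = √(3608.4049 + 1661.3776) = 72.59 km
I: √((-7.98)² + (36.37)²) = √(63.6804 + 1322.7769) = 37.24 km
J: √((20.69)² + (64.06)²) = √(428.0761 + 4103.6836) = 67.32 km
K: √((63.71)² + (70.22)²) = √(4058.9641 + 4930.8484) = 94.81 km
L: √((-48.74)² + (72.55)²) = √(2375.5876 + 5263.5025) = 87.40 km
M: √((-46.20)² + (-21.32)²) = √(2134.4400 + 454.5424) = 50.88 km
Sorted: I (37.24 km) < E (40.50 km) < C (48.32 km) < M (50.88 km) < A (58.42 km) < …

I, E, C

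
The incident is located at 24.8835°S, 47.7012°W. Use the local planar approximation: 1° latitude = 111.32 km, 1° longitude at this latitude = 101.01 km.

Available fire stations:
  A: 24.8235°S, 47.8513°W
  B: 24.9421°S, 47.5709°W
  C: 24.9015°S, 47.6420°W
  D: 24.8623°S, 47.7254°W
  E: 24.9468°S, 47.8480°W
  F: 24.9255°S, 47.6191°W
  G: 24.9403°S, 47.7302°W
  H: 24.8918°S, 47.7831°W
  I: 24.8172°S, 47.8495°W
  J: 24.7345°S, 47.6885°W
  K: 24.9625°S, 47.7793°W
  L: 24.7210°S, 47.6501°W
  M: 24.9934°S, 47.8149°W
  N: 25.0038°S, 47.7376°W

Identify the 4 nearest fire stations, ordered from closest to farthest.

Distances from 24.8835°S, 47.7012°W:
A: 16.5676 km
B: 14.6895 km
C: 6.3066 km
D: 3.3978 km
E: 16.4174 km
F: 9.5201 km
G: 6.9686 km
H: 8.3242 km
I: 16.6993 km
J: 16.6362 km
K: 11.8141 km
L: 18.8115 km
M: 16.7802 km
N: 13.8874 km
Sorted: D (3.3978 km) < C (6.3066 km) < G (6.9686 km) < H (8.3242 km) < F (9.5201 km) < K (11.8141 km) < …

D, C, G, H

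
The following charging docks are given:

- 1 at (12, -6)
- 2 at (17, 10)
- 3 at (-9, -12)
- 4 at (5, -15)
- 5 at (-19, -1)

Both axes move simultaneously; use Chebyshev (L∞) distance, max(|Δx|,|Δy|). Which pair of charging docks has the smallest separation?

Pairwise distances:
1–2: 16
1–3: 21
1–4: 9
1–5: 31
2–3: 26
2–4: 25
2–5: 36
3–4: 14
3–5: 11
4–5: 24
Closest pair: 1–4 at 9.

1 and 4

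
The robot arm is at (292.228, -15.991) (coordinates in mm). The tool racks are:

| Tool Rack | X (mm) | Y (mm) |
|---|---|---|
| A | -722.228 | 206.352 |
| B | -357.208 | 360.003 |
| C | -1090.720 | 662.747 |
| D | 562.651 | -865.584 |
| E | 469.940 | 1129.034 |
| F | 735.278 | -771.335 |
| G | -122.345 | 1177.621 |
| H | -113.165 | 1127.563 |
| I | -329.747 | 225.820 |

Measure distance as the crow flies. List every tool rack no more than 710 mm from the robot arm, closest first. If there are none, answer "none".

Distances from (292.228, -15.991):
A: √((-1014.456)² + (222.343)²) = √(1029120.97594 + 49436.40965) = 1038.536 mm
B: √((-649.436)² + (375.994)²) = √(421767.11810 + 141371.48804) = 750.426 mm
C: √((-1382.948)² + (678.738)²) = √(1912545.17070 + 460685.27264) = 1540.529 mm
D: √((270.423)² + (-849.593)²) = √(73128.59893 + 721808.26565) = 891.592 mm
E: √((177.712)² + (1145.025)²) = √(31581.55494 + 1311082.25063) = 1158.734 mm
F: √((443.050)² + (-755.344)²) = √(196293.30250 + 570544.55834) = 875.693 mm
G: √((-414.573)² + (1193.612)²) = √(171870.77233 + 1424709.60654) = 1263.559 mm
H: √((-405.393)² + (1143.554)²) = √(164343.48445 + 1307715.75092) = 1213.284 mm
I: √((-621.975)² + (241.811)²) = √(386852.90063 + 58472.55972) = 667.327 mm
Threshold 710 mm: I (667.327 mm) is within range.

I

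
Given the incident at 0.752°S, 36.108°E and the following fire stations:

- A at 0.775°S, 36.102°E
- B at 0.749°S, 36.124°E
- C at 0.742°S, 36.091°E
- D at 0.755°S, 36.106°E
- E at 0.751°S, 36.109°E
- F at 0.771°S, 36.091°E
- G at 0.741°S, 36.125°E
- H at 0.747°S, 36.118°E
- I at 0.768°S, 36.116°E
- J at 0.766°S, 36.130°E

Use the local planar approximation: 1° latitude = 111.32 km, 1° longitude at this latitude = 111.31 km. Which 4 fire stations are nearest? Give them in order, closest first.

Distances from 0.752°S, 36.108°E:
A: 2.646 km
B: 1.812 km
C: 2.195 km
D: 0.401 km
E: 0.157 km
F: 2.838 km
G: 2.254 km
H: 1.245 km
I: 1.991 km
J: 2.903 km
Sorted: E (0.157 km) < D (0.401 km) < H (1.245 km) < B (1.812 km) < I (1.991 km) < C (2.195 km) < …

E, D, H, B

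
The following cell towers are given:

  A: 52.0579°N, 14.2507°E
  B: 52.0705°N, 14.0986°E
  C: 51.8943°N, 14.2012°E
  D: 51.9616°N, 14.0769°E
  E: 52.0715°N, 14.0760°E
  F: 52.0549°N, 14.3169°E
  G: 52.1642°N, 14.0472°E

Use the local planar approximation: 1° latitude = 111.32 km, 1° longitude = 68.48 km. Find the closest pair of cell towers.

B and E

Pairwise distances:
B–E: √((0.0010·111.32)² + (-0.0226·68.48)²) = √(0.012392 + 2.395214) = 1.5516 km
A–F: √((-0.0030·111.32)² + (0.0662·68.48)²) = √(0.111529 + 20.551498) = 4.5457 km
E–G: √((0.0927·111.32)² + (-0.0288·68.48)²) = √(106.489273 + 3.889668) = 10.5061 km
A–B: √((0.0126·111.32)² + (-0.1521·68.48)²) = √(1.967377 + 108.489056) = 10.5098 km
B–G: √((0.0937·111.32)² + (-0.0514·68.48)²) = √(108.799169 + 12.389499) = 11.0086 km
C–D: √((0.0673·111.32)² + (-0.1243·68.48)²) = √(56.127607 + 72.455234) = 11.3394 km
A–E: √((0.0136·111.32)² + (-0.1747·68.48)²) = √(2.292051 + 143.124279) = 12.0589 km
B–D: √((-0.1089·111.32)² + (-0.0217·68.48)²) = √(146.961019 + 2.208244) = 12.2135 km
D–E: √((0.1099·111.32)² + (-0.0009·68.48)²) = √(149.672420 + 0.003799) = 12.2342 km
B–F: √((-0.0156·111.32)² + (0.2183·68.48)²) = √(3.015752 + 223.478102) = 15.0497 km
A–D: √((-0.0963·111.32)² + (-0.1738·68.48)²) = √(114.920887 + 141.653415) = 16.0179 km
E–F: √((-0.0166·111.32)² + (0.2409·68.48)²) = √(3.414779 + 272.145466) = 16.6000 km
A–G: √((0.1063·111.32)² + (-0.2035·68.48)²) = √(140.027368 + 194.203177) = 18.2820 km
A–C: √((-0.1636·111.32)² + (-0.0495·68.48)²) = √(331.675196 + 11.490473) = 18.5247 km
D–F: √((0.0933·111.32)² + (0.2400·68.48)²) = √(107.872236 + 270.115799) = 19.4419 km
C–F: √((0.1606·111.32)² + (0.1157·68.48)²) = √(319.622598 + 62.776084) = 19.5550 km
B–C: √((-0.1762·111.32)² + (0.1026·68.48)²) = √(384.731905 + 49.365350) = 20.8350 km
C–E: √((0.1772·111.32)² + (-0.1252·68.48)²) = √(389.111289 + 73.508263) = 21.5086 km
F–G: √((0.1093·111.32)² + (-0.2697·68.48)²) = √(148.042605 + 341.106030) = 22.1167 km
D–G: √((0.2026·111.32)² + (-0.0297·68.48)²) = √(508.657295 + 4.136570) = 22.6450 km
C–G: √((0.2699·111.32)² + (-0.1540·68.48)²) = √(902.718129 + 111.216429) = 31.8423 km
Closest pair: B–E at 1.5516 km.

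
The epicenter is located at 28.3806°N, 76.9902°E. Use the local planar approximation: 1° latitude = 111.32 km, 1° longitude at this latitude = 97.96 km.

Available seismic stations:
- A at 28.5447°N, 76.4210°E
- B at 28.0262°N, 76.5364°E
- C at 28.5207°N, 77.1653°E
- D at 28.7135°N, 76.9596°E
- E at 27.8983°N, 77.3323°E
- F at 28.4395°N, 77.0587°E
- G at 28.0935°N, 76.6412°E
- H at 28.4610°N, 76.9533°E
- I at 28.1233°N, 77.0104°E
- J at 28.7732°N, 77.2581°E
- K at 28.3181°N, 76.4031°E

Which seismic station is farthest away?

Distances from 28.3806°N, 76.9902°E:
A: √((0.1641·111.32)² + (-0.5692·97.96)²) = √(333.705648 + 3109.047346) = 58.6750 km
B: √((-0.3544·111.32)² + (-0.4538·97.96)²) = √(1556.445154 + 1976.180165) = 59.4359 km
C: √((0.1401·111.32)² + (0.1751·97.96)²) = √(243.233095 + 294.218411) = 23.1830 km
D: √((0.3329·111.32)² + (-0.0306·97.96)²) = √(1373.327086 + 8.985462) = 37.1795 km
E: √((-0.4823·111.32)² + (0.3421·97.96)²) = √(2882.577014 + 1123.061919) = 63.2901 km
F: √((0.0589·111.32)² + (0.0685·97.96)²) = √(42.990944 + 45.027589) = 9.3818 km
G: √((-0.2871·111.32)² + (-0.3490·97.96)²) = √(1021.439810 + 1168.822079) = 46.8002 km
H: √((0.0804·111.32)² + (-0.0369·97.96)²) = √(80.104791 + 13.066230) = 9.6525 km
I: √((-0.2573·111.32)² + (0.0202·97.96)²) = √(820.400597 + 3.915618) = 28.7109 km
J: √((0.3926·111.32)² + (0.2679·97.96)²) = √(1910.059895 + 688.720452) = 50.9782 km
K: √((-0.0625·111.32)² + (-0.5871·97.96)²) = √(48.406806 + 3307.666492) = 57.9316 km
Maximum: E at 63.2901 km.

E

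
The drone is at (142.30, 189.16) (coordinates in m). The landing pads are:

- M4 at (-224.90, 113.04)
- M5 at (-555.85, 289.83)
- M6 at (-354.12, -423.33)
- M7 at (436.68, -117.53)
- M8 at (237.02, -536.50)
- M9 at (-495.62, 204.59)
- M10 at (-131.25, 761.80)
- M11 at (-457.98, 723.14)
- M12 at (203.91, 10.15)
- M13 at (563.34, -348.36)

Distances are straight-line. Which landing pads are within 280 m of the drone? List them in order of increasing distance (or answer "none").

M12

Distances from (142.30, 189.16):
M4: √((-367.20)² + (-76.12)²) = √(134835.8400 + 5794.2544) = 375.01 m
M5: √((-698.15)² + (100.67)²) = √(487413.4225 + 10134.4489) = 705.37 m
M6: √((-496.42)² + (-612.49)²) = √(246432.8164 + 375144.0001) = 788.40 m
M7: √((294.38)² + (-306.69)²) = √(86659.5844 + 94058.7561) = 425.11 m
M8: √((94.72)² + (-725.66)²) = √(8971.8784 + 526582.4356) = 731.82 m
M9: √((-637.92)² + (15.43)²) = √(406941.9264 + 238.0849) = 638.11 m
M10: √((-273.55)² + (572.64)²) = √(74829.6025 + 327916.5696) = 634.62 m
M11: √((-600.28)² + (533.98)²) = √(360336.0784 + 285134.6404) = 803.41 m
M12: √((61.61)² + (-179.01)²) = √(3795.7921 + 32044.5801) = 189.32 m
M13: √((421.04)² + (-537.52)²) = √(177274.6816 + 288927.7504) = 682.79 m
Threshold 280 m: M12 (189.32 m) is within range.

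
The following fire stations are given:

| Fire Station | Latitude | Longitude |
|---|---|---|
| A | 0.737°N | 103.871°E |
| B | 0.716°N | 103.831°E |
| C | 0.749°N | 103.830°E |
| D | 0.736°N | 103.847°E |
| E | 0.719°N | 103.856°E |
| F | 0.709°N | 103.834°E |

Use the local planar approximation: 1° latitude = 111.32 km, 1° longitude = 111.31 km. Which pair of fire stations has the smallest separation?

B and F

Pairwise distances:
A–B: √((-0.021·111.32)² + (-0.040·111.31)²) = √(5.46493 + 19.82387) = 5.029 km
A–C: √((0.012·111.32)² + (-0.041·111.31)²) = √(1.78447 + 20.82745) = 4.755 km
A–D: √((-0.001·111.32)² + (-0.024·111.31)²) = √(0.01239 + 7.13659) = 2.674 km
A–E: √((-0.018·111.32)² + (-0.015·111.31)²) = √(4.01505 + 2.78773) = 2.608 km
A–F: √((-0.028·111.32)² + (-0.037·111.31)²) = √(9.71544 + 16.96180) = 5.165 km
B–C: √((0.033·111.32)² + (-0.001·111.31)²) = √(13.49504 + 0.01239) = 3.675 km
B–D: √((0.020·111.32)² + (0.016·111.31)²) = √(4.95686 + 3.17182) = 2.851 km
B–E: √((0.003·111.32)² + (0.025·111.31)²) = √(0.11153 + 7.74370) = 2.803 km
B–F: √((-0.007·111.32)² + (0.003·111.31)²) = √(0.60721 + 0.11151) = 0.848 km
C–D: √((-0.013·111.32)² + (0.017·111.31)²) = √(2.09427 + 3.58069) = 2.382 km
C–E: √((-0.030·111.32)² + (0.026·111.31)²) = √(11.15293 + 8.37558) = 4.419 km
C–F: √((-0.040·111.32)² + (0.004·111.31)²) = √(19.82743 + 0.19824) = 4.475 km
D–E: √((-0.017·111.32)² + (0.009·111.31)²) = √(3.58133 + 1.00358) = 2.141 km
D–F: √((-0.027·111.32)² + (-0.013·111.31)²) = √(9.03387 + 2.09390) = 3.336 km
E–F: √((-0.010·111.32)² + (-0.022·111.31)²) = √(1.23921 + 5.99672) = 2.690 km
Closest pair: B–F at 0.848 km.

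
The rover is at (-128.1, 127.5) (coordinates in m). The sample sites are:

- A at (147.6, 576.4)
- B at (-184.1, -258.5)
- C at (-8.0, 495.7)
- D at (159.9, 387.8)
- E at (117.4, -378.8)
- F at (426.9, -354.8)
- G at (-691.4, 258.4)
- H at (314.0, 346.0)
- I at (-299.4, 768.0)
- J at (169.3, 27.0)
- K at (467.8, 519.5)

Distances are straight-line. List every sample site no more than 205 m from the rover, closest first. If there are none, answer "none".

none

Distances from (-128.1, 127.5):
A: 526.8 m
B: 390.0 m
C: 387.3 m
D: 388.2 m
E: 562.7 m
F: 735.3 m
G: 578.3 m
H: 493.1 m
I: 663.0 m
J: 313.9 m
K: 713.3 m
Threshold 205 m: none within range.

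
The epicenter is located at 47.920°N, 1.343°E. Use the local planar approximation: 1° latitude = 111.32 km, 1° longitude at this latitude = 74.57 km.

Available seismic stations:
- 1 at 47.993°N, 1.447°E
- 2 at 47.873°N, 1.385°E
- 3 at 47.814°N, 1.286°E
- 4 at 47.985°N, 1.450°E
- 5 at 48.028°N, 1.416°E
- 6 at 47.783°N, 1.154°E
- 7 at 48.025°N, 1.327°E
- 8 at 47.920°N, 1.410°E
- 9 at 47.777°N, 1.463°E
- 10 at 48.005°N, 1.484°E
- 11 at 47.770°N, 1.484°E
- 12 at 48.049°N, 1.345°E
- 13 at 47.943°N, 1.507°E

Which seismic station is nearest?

Distances from 47.920°N, 1.343°E:
1: 11.233 km
2: 6.098 km
3: 12.542 km
4: 10.771 km
5: 13.198 km
6: 20.766 km
7: 11.749 km
8: 4.996 km
9: 18.261 km
10: 14.145 km
11: 19.733 km
12: 14.361 km
13: 12.495 km
Minimum: 8 at 4.996 km.

8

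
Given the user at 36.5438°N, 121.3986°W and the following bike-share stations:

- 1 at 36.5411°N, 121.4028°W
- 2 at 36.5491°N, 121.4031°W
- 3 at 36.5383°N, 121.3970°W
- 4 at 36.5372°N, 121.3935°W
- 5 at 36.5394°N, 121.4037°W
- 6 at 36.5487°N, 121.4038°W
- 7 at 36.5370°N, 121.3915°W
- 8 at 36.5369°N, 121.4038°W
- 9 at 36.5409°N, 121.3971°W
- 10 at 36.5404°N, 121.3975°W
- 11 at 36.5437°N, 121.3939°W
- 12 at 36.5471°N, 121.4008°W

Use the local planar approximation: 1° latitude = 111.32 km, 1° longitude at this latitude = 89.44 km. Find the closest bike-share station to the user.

9

Distances from 36.5438°N, 121.3986°W:
1: 0.4811 km
2: 0.7142 km
3: 0.6288 km
4: 0.8648 km
5: 0.6693 km
6: 0.7168 km
7: 0.9881 km
8: 0.8979 km
9: 0.3496 km
10: 0.3911 km
11: 0.4205 km
12: 0.4167 km
Minimum: 9 at 0.3496 km.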